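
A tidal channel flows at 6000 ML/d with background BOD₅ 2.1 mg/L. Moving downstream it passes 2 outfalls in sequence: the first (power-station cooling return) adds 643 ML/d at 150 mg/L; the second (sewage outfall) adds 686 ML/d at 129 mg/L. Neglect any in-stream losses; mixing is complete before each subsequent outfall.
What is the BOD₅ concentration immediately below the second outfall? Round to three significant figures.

27.0 mg/L

Below outfall 1: Q → 6643 ML/d, C = (6000·2.100 + 643.0·150.0)/6643 = 16.42 mg/L.
Below outfall 2: Q → 7329 ML/d, C = (6643·16.42 + 686.0·129.0)/7329 = 26.95 mg/L.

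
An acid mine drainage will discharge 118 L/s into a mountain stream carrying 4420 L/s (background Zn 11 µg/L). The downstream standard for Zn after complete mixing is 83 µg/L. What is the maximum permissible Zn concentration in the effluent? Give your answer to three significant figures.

At the limit, (Qr·Cr + Qe·Cₑ)/(Qr + Qe) = 83:
Cₑ = (4538·83 − 4420·11.00) / 118.0 = 2780 µg/L.

2780 µg/L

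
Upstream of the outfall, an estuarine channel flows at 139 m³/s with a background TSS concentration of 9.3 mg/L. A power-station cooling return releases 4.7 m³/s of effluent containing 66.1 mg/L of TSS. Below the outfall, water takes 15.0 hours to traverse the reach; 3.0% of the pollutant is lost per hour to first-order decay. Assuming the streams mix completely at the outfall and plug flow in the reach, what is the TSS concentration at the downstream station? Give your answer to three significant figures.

Flow-weighted average: C = (139.0·9.300 + 4.700·66.10) / 143.7 = 1603/143.7 = 11.16 mg/L.
3.0%/h lost → k = −ln(1 − 0.03) = 0.03046 h⁻¹.
Decay over the reach: 11.16·exp(−kt) = 11.16·0.6333 = 7.066 mg/L.

7.07 mg/L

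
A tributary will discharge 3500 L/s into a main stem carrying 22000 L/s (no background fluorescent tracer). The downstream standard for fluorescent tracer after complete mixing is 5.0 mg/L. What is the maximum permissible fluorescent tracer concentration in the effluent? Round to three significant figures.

At the limit, (Qr·Cr + Qe·Cₑ)/(Qr + Qe) = 5.0:
Cₑ = (25500·5.0 − 22000·0) / 3500 = 36.43 mg/L.

36.4 mg/L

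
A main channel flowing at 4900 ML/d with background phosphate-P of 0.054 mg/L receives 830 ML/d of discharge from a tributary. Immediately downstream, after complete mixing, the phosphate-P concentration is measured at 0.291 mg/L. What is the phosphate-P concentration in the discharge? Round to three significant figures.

1.69 mg/L

Mass balance: 4900·0.05400 + 830.0·Cₑ = 5730·0.2910
→ Cₑ = (5730·0.2910 − 4900·0.05400) / 830.0 = 1.690 mg/L.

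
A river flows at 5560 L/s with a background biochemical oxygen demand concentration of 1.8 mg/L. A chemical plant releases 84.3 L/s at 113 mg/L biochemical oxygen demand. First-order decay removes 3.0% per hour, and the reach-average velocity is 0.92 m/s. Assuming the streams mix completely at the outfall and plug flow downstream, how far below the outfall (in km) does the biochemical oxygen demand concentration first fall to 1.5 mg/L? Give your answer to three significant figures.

Mixed concentration C = ΣQC/ΣQ = (5560·1.800 + 84.30·113.0) / 5644 = 19530/5644 = 3.461 mg/L.
3.0%/h lost → k = −ln(1 − 0.03) = 0.03046 h⁻¹.
Set 3.461·exp(−k·t) = 1.5 → t = ln(3.461/1.5)/k = 98810 s = 27.45 h.
Distance = v·t = 0.92·98810 = 90910 m = 90.91 km.

90.9 km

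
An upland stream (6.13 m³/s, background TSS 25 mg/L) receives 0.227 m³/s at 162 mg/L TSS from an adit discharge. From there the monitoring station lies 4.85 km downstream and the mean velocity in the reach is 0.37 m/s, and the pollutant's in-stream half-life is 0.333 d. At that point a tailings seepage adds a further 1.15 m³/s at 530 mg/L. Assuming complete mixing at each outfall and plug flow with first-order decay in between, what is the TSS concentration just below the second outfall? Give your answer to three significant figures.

99.6 mg/L

After mixing, C = (6.130·25.00 + 0.2270·162.0) / 6.357 = 190.0/6.357 = 29.89 mg/L; combined flow 6.357 m³/s.
Travel time t = 4.85·1000 / 0.37 = 13110 s = 3.641 h.
Half-life 0.333 d → k = ln 2 / 0.333 = 2.082 d⁻¹.
Decay over the reach: 29.89·exp(−kt) = 29.89·0.7292 = 21.80 mg/L.
Second outfall: C = (6.357·21.80 + 1.150·530.0)/7.507 = 99.65 mg/L.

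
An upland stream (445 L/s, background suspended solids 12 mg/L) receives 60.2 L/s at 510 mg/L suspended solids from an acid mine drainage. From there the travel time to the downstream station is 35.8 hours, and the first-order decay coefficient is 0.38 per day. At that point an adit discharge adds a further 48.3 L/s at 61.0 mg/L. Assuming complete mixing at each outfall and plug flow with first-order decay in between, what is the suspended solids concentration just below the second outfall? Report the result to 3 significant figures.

Flow-weighted average: C = (445.0·12.00 + 60.20·510.0) / 505.2 = 36040/505.2 = 71.34 mg/L; combined flow 505.2 L/s.
First-order decay: C = 71.34·exp(−k·t) = 71.34·0.5673 = 40.47 mg/L.
At the second outfall, C = (505.2·40.47 + 48.30·61.00) / (505.2 + 48.30) = 42.26 mg/L.

42.3 mg/L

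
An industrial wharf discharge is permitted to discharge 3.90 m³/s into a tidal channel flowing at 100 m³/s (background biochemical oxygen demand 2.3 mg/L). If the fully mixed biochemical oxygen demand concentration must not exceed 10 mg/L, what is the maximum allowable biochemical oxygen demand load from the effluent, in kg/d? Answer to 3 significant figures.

Mass balance at the limit: 100.0·2.300 + 3.900·Cₑ = 103.9·10 → Cₑ = 207.4 mg/L.
Load = 3.900 m³/s × 207.4 g/m³ × 86 400 s/d = 69900 kg/d.

69900 kg/d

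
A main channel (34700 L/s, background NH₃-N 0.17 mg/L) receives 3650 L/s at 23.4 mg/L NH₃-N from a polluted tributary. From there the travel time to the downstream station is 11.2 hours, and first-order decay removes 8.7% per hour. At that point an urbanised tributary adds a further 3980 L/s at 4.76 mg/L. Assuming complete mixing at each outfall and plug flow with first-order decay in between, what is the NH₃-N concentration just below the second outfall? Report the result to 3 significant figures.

1.23 mg/L

Conservation of mass: C = (34700·0.1700 + 3650·23.40) / 38350 = 91310/38350 = 2.381 mg/L; combined flow 38350 L/s.
8.7%/h lost → k = −ln(1 − 0.087) = 0.09102 h⁻¹.
Applying C = C₀e^(−kt): 2.381 × 0.3608 = 0.8591 mg/L.
At the second outfall, C = (38350·0.8591 + 3980·4.760) / (38350 + 3980) = 1.226 mg/L.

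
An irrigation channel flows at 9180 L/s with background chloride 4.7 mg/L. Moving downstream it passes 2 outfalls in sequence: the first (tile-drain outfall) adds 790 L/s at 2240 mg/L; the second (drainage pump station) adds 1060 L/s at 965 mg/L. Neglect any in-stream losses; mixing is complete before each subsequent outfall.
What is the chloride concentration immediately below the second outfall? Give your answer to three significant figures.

Below outfall 1: Q → 9970 L/s, C = (9180·4.700 + 790.0·2240)/9970 = 181.8 mg/L.
Below outfall 2: Q → 11030 L/s, C = (9970·181.8 + 1060·965.0)/11030 = 257.1 mg/L.

257 mg/L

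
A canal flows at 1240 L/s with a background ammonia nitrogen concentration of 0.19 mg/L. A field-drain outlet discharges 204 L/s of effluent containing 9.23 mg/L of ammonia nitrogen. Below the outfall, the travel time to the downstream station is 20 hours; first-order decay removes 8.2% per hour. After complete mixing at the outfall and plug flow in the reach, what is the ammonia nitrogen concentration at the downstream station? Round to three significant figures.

Mixed concentration C = ΣQC/ΣQ = (1240·0.1900 + 204.0·9.230) / 1444 = 2119/1444 = 1.467 mg/L.
8.2%/h lost → k = −ln(1 − 0.082) = 0.08556 h⁻¹.
After decay, C = 1.467 × e^(−kt) = 1.467 × 0.1807 = 0.2650 mg/L.

0.265 mg/L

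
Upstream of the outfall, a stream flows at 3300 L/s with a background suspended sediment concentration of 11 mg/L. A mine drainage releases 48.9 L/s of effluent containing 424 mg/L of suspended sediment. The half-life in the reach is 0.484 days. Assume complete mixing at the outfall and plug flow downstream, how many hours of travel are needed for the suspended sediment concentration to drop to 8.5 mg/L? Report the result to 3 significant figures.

Flow-weighted average: C = (3300·11.00 + 48.90·424.0) / 3349 = 57030/3349 = 17.03 mg/L.
Half-life 0.484 d → k = ln 2 / 0.484 = 1.432 d⁻¹.
17.03·exp(−k·t) = 8.5 → t = ln(17.03/8.5)/k = 41930 s = 11.65 h.

11.6 h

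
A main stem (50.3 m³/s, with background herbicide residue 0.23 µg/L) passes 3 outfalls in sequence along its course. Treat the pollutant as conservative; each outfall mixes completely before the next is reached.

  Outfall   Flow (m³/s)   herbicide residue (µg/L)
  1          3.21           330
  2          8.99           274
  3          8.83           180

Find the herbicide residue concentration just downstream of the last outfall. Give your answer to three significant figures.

After outfall 1: Q = 50.30 + 3.210 = 53.51 m³/s; C = (50.30·0.2300 + 3.210·330.0)/53.51 = 20.01 µg/L.
After outfall 2: Q = 53.51 + 8.990 = 62.50 m³/s; C = (53.51·20.01 + 8.990·274.0)/62.50 = 56.55 µg/L.
After outfall 3: Q = 62.50 + 8.830 = 71.33 m³/s; C = (62.50·56.55 + 8.830·180.0)/71.33 = 71.83 µg/L.

71.8 µg/L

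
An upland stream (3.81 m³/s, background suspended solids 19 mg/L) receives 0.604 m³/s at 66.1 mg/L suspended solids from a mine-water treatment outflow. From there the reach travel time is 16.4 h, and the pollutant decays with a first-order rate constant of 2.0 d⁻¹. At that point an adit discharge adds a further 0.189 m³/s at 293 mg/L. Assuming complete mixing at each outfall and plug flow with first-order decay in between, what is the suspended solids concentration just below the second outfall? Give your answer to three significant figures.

Mixed concentration C = ΣQC/ΣQ = (3.810·19.00 + 0.6040·66.10) / 4.414 = 112.3/4.414 = 25.45 mg/L; combined flow 4.414 m³/s.
Decay over the reach: 25.45·exp(−kt) = 25.45·0.2550 = 6.487 mg/L.
At the second outfall, C = (4.414·6.487 + 0.1890·293.0) / (4.414 + 0.1890) = 18.25 mg/L.

18.3 mg/L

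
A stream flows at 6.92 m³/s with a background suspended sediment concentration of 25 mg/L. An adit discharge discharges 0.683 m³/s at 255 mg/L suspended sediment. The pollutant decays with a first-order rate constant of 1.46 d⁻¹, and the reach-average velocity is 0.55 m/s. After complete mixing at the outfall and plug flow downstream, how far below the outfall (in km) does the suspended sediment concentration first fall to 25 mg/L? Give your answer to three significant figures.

19.6 km

After mixing, C = (6.920·25.00 + 0.6830·255.0) / 7.603 = 347.2/7.603 = 45.66 mg/L.
Set 45.66·exp(−k·t) = 25 → t = ln(45.66/25)/k = 35650 s = 9.902 h.
Distance = v·t = 0.55·35650 = 19610 m = 19.61 km.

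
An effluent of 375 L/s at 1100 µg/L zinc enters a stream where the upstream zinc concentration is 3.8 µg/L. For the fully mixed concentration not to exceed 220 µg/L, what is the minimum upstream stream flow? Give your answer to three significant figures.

1530 L/s

Set C_mix = 220: (Q·3.800 + 375.0·1100) / (Q + 375.0) = 220
→ Q = 375.0·(1100 − 220)/(220 − 3.800) = 1526 L/s.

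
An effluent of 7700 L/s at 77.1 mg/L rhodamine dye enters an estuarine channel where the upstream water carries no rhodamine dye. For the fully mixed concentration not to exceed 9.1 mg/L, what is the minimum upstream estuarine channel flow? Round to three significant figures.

Set C_mix = 9.1: (Q·0 + 7700·77.10) / (Q + 7700) = 9.1
→ Q = 7700·(77.10 − 9.1)/(9.1 − 0) = 57540 L/s.

57500 L/s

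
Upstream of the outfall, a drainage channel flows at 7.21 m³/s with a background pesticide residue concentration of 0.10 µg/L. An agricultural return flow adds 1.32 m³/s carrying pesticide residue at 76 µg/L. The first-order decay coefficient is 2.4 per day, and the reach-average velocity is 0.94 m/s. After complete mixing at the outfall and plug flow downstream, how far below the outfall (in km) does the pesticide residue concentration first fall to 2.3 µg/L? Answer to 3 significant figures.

55.5 km

Mixed concentration C = ΣQC/ΣQ = (7.210·0.1000 + 1.320·76.00) / 8.530 = 101.0/8.530 = 11.85 µg/L.
Set 11.85·exp(−k·t) = 2.3 → t = ln(11.85/2.3)/k = 59010 s = 16.39 h.
Distance = v·t = 0.94·59010 = 55460 m = 55.46 km.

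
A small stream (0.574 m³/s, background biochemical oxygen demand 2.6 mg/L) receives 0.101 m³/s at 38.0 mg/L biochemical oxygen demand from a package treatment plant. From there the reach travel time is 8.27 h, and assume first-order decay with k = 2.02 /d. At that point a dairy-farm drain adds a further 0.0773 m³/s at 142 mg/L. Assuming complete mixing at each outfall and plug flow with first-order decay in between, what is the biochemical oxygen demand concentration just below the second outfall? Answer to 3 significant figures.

18.1 mg/L

Mass balance: C = (0.5740·2.600 + 0.1010·38.00) / 0.6750 = 5.330/0.6750 = 7.897 mg/L; combined flow 0.6750 m³/s.
Applying C = C₀e^(−kt): 7.897 × 0.4985 = 3.937 mg/L.
Second outfall: C = (0.6750·3.937 + 0.07730·142.0)/0.7523 = 18.12 mg/L.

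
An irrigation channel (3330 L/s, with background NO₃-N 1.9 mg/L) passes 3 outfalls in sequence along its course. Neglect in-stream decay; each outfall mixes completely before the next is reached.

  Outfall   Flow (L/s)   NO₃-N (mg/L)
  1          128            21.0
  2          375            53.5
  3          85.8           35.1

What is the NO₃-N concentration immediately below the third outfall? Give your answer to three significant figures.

After outfall 1: Q = 3330 + 128.0 = 3458 L/s; C = (3330·1.900 + 128.0·21.00)/3458 = 2.607 mg/L.
After outfall 2: Q = 3458 + 375.0 = 3833 L/s; C = (3458·2.607 + 375.0·53.50)/3833 = 7.586 mg/L.
After outfall 3: Q = 3833 + 85.80 = 3919 L/s; C = (3833·7.586 + 85.80·35.10)/3919 = 8.188 mg/L.

8.19 mg/L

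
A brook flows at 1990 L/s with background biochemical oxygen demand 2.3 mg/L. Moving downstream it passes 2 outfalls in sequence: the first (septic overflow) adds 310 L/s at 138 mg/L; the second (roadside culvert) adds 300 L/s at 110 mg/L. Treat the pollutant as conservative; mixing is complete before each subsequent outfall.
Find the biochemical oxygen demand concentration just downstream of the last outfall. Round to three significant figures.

Outfall 1: combined Q = 2300 L/s; C = (1990·2.300 + 310.0·138.0)/2300 = 20.59 mg/L.
Outfall 2: combined Q = 2600 L/s; C = (2300·20.59 + 300.0·110.0)/2600 = 30.91 mg/L.

30.9 mg/L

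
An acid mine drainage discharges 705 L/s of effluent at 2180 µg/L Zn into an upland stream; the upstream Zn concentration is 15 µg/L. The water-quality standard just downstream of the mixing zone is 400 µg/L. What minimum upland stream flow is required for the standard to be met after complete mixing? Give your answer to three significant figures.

3260 L/s

Set C_mix = 400: (Q·15.00 + 705.0·2180) / (Q + 705.0) = 400
→ Q = 705.0·(2180 − 400)/(400 − 15.00) = 3259 L/s.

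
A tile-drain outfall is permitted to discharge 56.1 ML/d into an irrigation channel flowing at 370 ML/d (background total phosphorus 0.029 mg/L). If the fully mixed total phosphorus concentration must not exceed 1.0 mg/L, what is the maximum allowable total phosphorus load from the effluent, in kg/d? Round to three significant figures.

415 kg/d

Mass balance at the limit: 370.0·0.02900 + 56.10·Cₑ = 426.1·1.0 → Cₑ = 7.404 mg/L.
56.10 ML/d = 0.6493 m³/s. Load = 0.6493 m³/s × 7.404 g/m³ × 86 400 s/d = 415.4 kg/d.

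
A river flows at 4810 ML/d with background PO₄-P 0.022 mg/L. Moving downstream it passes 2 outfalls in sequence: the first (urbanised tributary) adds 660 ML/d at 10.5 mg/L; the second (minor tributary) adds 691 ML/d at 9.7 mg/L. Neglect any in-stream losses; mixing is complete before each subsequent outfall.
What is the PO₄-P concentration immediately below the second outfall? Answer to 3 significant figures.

After outfall 1: Q = 4810 + 660.0 = 5470 ML/d; C = (4810·0.02200 + 660.0·10.50)/5470 = 1.286 mg/L.
After outfall 2: Q = 5470 + 691.0 = 6161 ML/d; C = (5470·1.286 + 691.0·9.700)/6161 = 2.230 mg/L.

2.23 mg/L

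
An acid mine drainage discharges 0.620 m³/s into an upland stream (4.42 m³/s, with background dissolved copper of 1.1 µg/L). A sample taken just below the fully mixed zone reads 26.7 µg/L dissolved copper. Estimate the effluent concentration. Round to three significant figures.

209 µg/L

Mass balance: 4.420·1.100 + 0.6200·Cₑ = 5.040·26.70
→ Cₑ = (5.040·26.70 − 4.420·1.100) / 0.6200 = 209.2 µg/L.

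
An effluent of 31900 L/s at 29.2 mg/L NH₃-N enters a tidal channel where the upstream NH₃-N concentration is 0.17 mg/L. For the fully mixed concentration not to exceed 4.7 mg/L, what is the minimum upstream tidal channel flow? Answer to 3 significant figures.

Set C_mix = 4.7: (Q·0.1700 + 31900·29.20) / (Q + 31900) = 4.7
→ Q = 31900·(29.20 − 4.7)/(4.7 − 0.1700) = 172500 L/s.

173000 L/s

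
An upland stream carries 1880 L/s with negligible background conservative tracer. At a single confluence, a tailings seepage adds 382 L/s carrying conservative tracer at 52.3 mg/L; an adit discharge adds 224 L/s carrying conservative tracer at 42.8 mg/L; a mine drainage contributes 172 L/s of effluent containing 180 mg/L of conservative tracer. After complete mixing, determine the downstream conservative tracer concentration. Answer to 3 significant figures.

22.8 mg/L

Mixed concentration C = ΣQC/ΣQ = (1880·0 + 382.0·52.30 + 224.0·42.80 + 172.0·180.0) / 2658 = 60530/2658 = 22.77 mg/L.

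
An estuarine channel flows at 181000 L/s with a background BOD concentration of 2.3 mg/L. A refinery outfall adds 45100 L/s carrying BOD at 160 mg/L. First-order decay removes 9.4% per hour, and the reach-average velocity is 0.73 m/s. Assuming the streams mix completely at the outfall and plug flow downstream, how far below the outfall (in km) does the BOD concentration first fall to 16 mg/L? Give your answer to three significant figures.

Mass balance: C = (181000·2.300 + 45100·160.0) / 226100 = 7632000/226100 = 33.76 mg/L.
9.4%/h lost → k = −ln(1 − 0.094) = 0.09872 h⁻¹.
Set 33.76·exp(−k·t) = 16 → t = ln(33.76/16)/k = 27230 s = 7.563 h.
Distance = v·t = 0.73·27230 = 19880 m = 19.88 km.

19.9 km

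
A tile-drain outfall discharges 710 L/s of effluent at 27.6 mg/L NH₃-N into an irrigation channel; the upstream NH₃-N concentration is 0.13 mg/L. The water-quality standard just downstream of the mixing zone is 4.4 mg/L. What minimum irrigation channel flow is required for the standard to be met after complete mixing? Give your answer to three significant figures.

Set C_mix = 4.4: (Q·0.1300 + 710.0·27.60) / (Q + 710.0) = 4.4
→ Q = 710.0·(27.60 − 4.4)/(4.4 − 0.1300) = 3858 L/s.

3860 L/s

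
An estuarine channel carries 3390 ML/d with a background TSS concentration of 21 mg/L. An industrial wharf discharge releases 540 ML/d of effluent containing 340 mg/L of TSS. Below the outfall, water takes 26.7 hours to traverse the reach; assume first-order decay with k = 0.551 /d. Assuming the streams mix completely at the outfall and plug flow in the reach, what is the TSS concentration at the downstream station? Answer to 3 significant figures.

35.1 mg/L

Mass balance: C = (3390·21.00 + 540.0·340.0) / 3930 = 254800/3930 = 64.83 mg/L.
Applying C = C₀e^(−kt): 64.83 × 0.5417 = 35.12 mg/L.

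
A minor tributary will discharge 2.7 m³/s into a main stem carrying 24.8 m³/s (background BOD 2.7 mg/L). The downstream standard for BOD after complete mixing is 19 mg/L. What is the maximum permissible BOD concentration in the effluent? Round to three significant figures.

169 mg/L

At the limit, (Qr·Cr + Qe·Cₑ)/(Qr + Qe) = 19:
Cₑ = (27.50·19 − 24.80·2.700) / 2.700 = 168.7 mg/L.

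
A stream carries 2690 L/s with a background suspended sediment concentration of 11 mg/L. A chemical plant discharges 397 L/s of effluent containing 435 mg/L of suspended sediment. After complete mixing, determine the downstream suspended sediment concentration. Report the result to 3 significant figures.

After mixing, C = (2690·11.00 + 397.0·435.0) / 3087 = 202300/3087 = 65.53 mg/L.

65.5 mg/L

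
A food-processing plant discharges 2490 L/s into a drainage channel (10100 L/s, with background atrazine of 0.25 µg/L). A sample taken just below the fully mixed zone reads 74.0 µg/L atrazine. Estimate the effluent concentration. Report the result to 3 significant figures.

Mass balance: 10100·0.2500 + 2490·Cₑ = 12590·74.00
→ Cₑ = (12590·74.00 − 10100·0.2500) / 2490 = 373.1 µg/L.

373 µg/L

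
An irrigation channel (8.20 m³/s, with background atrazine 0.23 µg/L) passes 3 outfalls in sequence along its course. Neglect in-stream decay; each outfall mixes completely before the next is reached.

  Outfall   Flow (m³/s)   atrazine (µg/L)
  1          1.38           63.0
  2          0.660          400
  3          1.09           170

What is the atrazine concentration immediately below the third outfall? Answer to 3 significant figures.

Outfall 1: combined Q = 9.580 m³/s; C = (8.200·0.2300 + 1.380·63.00)/9.580 = 9.272 µg/L.
Outfall 2: combined Q = 10.24 m³/s; C = (9.580·9.272 + 0.6600·400.0)/10.24 = 34.46 µg/L.
Outfall 3: combined Q = 11.33 m³/s; C = (10.24·34.46 + 1.090·170.0)/11.33 = 47.50 µg/L.

47.5 µg/L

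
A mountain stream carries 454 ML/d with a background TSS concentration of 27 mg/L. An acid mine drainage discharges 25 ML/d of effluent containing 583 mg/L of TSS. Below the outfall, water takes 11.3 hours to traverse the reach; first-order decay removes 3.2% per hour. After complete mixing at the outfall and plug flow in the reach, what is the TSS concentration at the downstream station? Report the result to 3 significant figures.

38.8 mg/L

After mixing, C = (454.0·27.00 + 25.00·583.0) / 479.0 = 26830/479.0 = 56.02 mg/L.
3.2%/h lost → k = −ln(1 − 0.032) = 0.03252 h⁻¹.
First-order decay: C = 56.02·exp(−k·t) = 56.02·0.6925 = 38.79 mg/L.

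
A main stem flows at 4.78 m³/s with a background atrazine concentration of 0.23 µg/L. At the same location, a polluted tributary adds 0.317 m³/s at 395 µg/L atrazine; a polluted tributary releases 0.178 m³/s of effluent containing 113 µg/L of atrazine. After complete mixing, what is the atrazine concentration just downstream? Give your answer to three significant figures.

27.8 µg/L

Mixed concentration C = ΣQC/ΣQ = (4.780·0.2300 + 0.3170·395.0 + 0.1780·113.0) / 5.275 = 146.4/5.275 = 27.76 µg/L.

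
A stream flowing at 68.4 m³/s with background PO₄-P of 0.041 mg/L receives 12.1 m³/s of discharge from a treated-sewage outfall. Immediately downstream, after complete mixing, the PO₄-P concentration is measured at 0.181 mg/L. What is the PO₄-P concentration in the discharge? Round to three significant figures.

Mass balance: 68.40·0.04100 + 12.10·Cₑ = 80.50·0.1810
→ Cₑ = (80.50·0.1810 − 68.40·0.04100) / 12.10 = 0.9724 mg/L.

0.972 mg/L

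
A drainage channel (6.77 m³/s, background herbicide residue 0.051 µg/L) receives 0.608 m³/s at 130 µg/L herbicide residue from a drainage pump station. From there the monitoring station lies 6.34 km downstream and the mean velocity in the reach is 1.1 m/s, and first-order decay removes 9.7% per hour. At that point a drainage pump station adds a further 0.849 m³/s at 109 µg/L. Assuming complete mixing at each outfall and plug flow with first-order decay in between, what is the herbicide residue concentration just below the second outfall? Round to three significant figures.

Mixed concentration C = ΣQC/ΣQ = (6.770·0.05100 + 0.6080·130.0) / 7.378 = 79.39/7.378 = 10.76 µg/L; combined flow 7.378 m³/s.
Travel time t = 6.34·1000 / 1.1 = 5764 s = 1.601 h.
9.7%/h lost → k = −ln(1 − 0.097) = 0.1020 h⁻¹.
Applying C = C₀e^(−kt): 10.76 × 0.8493 = 9.138 µg/L.
At the second outfall, C = (7.378·9.138 + 0.8490·109.0) / (7.378 + 0.8490) = 19.44 µg/L.

19.4 µg/L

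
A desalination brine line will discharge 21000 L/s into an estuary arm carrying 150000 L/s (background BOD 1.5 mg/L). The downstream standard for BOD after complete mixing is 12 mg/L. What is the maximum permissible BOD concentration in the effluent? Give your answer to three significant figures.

87.0 mg/L

At the limit, (Qr·Cr + Qe·Cₑ)/(Qr + Qe) = 12:
Cₑ = (171000·12 − 150000·1.500) / 21000 = 87.00 mg/L.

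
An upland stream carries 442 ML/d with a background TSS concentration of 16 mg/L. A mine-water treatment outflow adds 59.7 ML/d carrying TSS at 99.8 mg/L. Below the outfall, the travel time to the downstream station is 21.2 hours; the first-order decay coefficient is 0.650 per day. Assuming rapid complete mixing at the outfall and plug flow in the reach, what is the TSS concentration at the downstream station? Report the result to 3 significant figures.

Mass balance: C = (442.0·16.00 + 59.70·99.80) / 501.7 = 13030/501.7 = 25.97 mg/L.
Applying C = C₀e^(−kt): 25.97 × 0.5632 = 14.63 mg/L.

14.6 mg/L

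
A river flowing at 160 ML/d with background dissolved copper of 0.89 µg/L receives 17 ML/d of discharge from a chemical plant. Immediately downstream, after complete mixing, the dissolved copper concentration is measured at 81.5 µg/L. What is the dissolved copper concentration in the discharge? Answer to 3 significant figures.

Mass balance: 160.0·0.8900 + 17.00·Cₑ = 177.0·81.50
→ Cₑ = (177.0·81.50 − 160.0·0.8900) / 17.00 = 840.2 µg/L.

840 µg/L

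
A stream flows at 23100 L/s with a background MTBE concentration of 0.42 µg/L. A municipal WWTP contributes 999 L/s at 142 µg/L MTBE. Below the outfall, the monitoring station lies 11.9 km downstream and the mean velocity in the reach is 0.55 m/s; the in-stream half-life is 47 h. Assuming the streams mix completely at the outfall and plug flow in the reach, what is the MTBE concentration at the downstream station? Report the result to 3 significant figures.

Conservation of mass: C = (23100·0.4200 + 999.0·142.0) / 24100 = 151600/24100 = 6.289 µg/L.
Travel time t = 11.9·1000 / 0.55 = 21640 s = 6.010 h.
Half-life 47 h → k = ln 2 / 47 = 0.01475 h⁻¹ = 0.3539 d⁻¹.
Decay over the reach: 6.289·exp(−kt) = 6.289·0.9152 = 5.756 µg/L.

5.76 µg/L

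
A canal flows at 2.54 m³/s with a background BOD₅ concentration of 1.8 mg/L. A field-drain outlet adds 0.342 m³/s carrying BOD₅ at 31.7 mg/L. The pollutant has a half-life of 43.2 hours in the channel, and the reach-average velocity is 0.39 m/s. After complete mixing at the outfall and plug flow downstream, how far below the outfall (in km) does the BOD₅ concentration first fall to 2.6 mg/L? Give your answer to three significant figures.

Mixed concentration C = ΣQC/ΣQ = (2.540·1.800 + 0.3420·31.70) / 2.882 = 15.41/2.882 = 5.348 mg/L.
Half-life 43.2 h → k = ln 2 / 43.2 = 0.01605 h⁻¹ = 0.3851 d⁻¹.
Set 5.348·exp(−k·t) = 2.6 → t = ln(5.348/2.6)/k = 161800 s = 44.95 h.
Distance = v·t = 0.39·161800 = 63110 m = 63.11 km.

63.1 km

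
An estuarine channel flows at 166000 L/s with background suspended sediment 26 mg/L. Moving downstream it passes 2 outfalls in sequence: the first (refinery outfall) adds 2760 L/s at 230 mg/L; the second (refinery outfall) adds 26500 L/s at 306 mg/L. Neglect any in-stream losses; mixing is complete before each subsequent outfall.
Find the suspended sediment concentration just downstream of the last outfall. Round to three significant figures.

Outfall 1: combined Q = 168800 L/s; C = (166000·26.00 + 2760·230.0)/168800 = 29.34 mg/L.
Outfall 2: combined Q = 195300 L/s; C = (168800·29.34 + 26500·306.0)/195300 = 66.88 mg/L.

66.9 mg/L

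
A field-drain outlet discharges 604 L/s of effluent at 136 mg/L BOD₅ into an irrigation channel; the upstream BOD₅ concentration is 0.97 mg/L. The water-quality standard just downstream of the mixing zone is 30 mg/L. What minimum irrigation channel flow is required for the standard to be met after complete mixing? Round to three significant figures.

Set C_mix = 30: (Q·0.9700 + 604.0·136.0) / (Q + 604.0) = 30
→ Q = 604.0·(136.0 − 30)/(30 − 0.9700) = 2205 L/s.

2210 L/s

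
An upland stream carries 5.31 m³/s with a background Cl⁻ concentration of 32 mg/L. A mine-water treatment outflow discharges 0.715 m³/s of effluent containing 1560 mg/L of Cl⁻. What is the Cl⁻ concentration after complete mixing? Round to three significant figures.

213 mg/L

Mixed concentration C = ΣQC/ΣQ = (5.310·32.00 + 0.7150·1560) / 6.025 = 1285/6.025 = 213.3 mg/L.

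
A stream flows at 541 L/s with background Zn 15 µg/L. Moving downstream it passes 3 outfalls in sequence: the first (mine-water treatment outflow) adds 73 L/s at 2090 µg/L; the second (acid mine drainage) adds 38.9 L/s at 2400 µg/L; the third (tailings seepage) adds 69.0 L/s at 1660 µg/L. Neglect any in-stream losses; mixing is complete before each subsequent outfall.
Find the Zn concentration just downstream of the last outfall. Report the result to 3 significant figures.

After outfall 1: Q = 541.0 + 73.00 = 614.0 L/s; C = (541.0·15.00 + 73.00·2090)/614.0 = 261.7 µg/L.
After outfall 2: Q = 614.0 + 38.90 = 652.9 L/s; C = (614.0·261.7 + 38.90·2400)/652.9 = 389.1 µg/L.
After outfall 3: Q = 652.9 + 69.00 = 721.9 L/s; C = (652.9·389.1 + 69.00·1660)/721.9 = 510.6 µg/L.

511 µg/L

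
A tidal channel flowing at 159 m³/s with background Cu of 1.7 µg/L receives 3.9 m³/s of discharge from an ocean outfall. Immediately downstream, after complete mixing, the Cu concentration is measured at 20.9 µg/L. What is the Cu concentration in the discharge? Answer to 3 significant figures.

Mass balance: 159.0·1.700 + 3.900·Cₑ = 162.9·20.90
→ Cₑ = (162.9·20.90 − 159.0·1.700) / 3.900 = 803.7 µg/L.

804 µg/L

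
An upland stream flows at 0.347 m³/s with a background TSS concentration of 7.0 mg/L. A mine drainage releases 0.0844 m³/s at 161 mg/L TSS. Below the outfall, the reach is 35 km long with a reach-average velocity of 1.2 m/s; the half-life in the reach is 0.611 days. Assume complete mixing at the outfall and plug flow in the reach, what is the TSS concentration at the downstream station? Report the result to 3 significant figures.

25.3 mg/L

Mass balance: C = (0.3470·7.000 + 0.08440·161.0) / 0.4314 = 16.02/0.4314 = 37.13 mg/L.
Travel time t = 35·1000 / 1.2 = 29170 s = 8.102 h.
Half-life 0.611 d → k = ln 2 / 0.611 = 1.134 d⁻¹.
First-order decay: C = 37.13·exp(−k·t) = 37.13·0.6818 = 25.32 mg/L.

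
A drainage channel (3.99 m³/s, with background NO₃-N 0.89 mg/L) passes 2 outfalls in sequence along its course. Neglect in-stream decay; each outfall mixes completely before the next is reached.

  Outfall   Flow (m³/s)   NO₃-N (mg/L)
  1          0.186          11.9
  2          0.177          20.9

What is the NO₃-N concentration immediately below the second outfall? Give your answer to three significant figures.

2.17 mg/L

After outfall 1: Q = 3.990 + 0.1860 = 4.176 m³/s; C = (3.990·0.8900 + 0.1860·11.90)/4.176 = 1.380 mg/L.
After outfall 2: Q = 4.176 + 0.1770 = 4.353 m³/s; C = (4.176·1.380 + 0.1770·20.90)/4.353 = 2.174 mg/L.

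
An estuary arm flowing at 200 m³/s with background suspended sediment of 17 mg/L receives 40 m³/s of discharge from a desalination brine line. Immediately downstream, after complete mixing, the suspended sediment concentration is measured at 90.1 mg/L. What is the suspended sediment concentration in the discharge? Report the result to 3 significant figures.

Mass balance: 200.0·17.00 + 40.00·Cₑ = 240.0·90.10
→ Cₑ = (240.0·90.10 − 200.0·17.00) / 40.00 = 455.6 mg/L.

456 mg/L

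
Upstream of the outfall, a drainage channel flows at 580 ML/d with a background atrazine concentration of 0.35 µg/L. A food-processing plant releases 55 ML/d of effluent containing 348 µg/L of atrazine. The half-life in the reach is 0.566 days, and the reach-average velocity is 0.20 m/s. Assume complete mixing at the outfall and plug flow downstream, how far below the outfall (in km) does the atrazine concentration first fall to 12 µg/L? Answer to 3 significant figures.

After mixing, C = (580.0·0.3500 + 55.00·348.0) / 635.0 = 19340/635.0 = 30.46 µg/L.
Half-life 0.566 d → k = ln 2 / 0.566 = 1.225 d⁻¹.
Set 30.46·exp(−k·t) = 12 → t = ln(30.46/12)/k = 65720 s = 18.26 h.
Distance = v·t = 0.20·65720 = 13140 m = 13.14 km.

13.1 km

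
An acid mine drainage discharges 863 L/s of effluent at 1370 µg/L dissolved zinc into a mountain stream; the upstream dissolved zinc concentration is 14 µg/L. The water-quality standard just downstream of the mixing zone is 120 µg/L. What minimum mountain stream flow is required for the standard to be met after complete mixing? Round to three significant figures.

10200 L/s

Set C_mix = 120: (Q·14.00 + 863.0·1370) / (Q + 863.0) = 120
→ Q = 863.0·(1370 − 120)/(120 − 14.00) = 10180 L/s.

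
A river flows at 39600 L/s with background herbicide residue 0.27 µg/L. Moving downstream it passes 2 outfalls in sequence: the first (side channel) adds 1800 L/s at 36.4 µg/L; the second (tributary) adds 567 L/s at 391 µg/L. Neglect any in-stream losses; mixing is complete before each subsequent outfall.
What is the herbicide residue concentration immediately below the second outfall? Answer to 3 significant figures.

Below outfall 1: Q → 41400 L/s, C = (39600·0.2700 + 1800·36.40)/41400 = 1.841 µg/L.
Below outfall 2: Q → 41970 L/s, C = (41400·1.841 + 567.0·391.0)/41970 = 7.099 µg/L.

7.10 µg/L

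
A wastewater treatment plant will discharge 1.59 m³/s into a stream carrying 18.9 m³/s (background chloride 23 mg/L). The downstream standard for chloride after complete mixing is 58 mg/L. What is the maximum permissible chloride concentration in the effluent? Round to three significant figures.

At the limit, (Qr·Cr + Qe·Cₑ)/(Qr + Qe) = 58:
Cₑ = (20.49·58 − 18.90·23.00) / 1.590 = 474.0 mg/L.

474 mg/L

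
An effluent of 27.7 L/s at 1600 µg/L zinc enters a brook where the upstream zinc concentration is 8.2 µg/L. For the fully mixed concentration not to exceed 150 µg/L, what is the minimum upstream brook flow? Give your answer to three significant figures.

283 L/s

Set C_mix = 150: (Q·8.200 + 27.70·1600) / (Q + 27.70) = 150
→ Q = 27.70·(1600 − 150)/(150 − 8.200) = 283.3 L/s.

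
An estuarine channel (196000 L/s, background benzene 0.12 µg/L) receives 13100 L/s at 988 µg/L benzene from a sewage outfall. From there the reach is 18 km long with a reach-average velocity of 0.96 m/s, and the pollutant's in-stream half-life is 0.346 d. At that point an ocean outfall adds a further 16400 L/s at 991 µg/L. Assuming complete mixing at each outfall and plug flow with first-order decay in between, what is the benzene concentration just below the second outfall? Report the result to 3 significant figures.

109 µg/L

Mixed concentration C = ΣQC/ΣQ = (196000·0.1200 + 13100·988.0) / 209100 = 12970000/209100 = 62.01 µg/L; combined flow 209100 L/s.
Travel time t = 18·1000 / 0.96 = 18750 s = 5.208 h.
Half-life 0.346 d → k = ln 2 / 0.346 = 2.003 d⁻¹.
Applying C = C₀e^(−kt): 62.01 × 0.6474 = 40.15 µg/L.
At the second outfall, C = (209100·40.15 + 16400·991.0) / (209100 + 16400) = 109.3 µg/L.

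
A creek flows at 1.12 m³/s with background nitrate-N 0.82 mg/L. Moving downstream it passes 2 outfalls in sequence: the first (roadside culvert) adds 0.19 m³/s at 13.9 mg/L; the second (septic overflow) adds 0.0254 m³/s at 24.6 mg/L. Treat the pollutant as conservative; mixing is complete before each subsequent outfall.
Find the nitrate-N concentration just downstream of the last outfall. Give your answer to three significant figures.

3.13 mg/L

Outfall 1: combined Q = 1.310 m³/s; C = (1.120·0.8200 + 0.1900·13.90)/1.310 = 2.717 mg/L.
Outfall 2: combined Q = 1.335 m³/s; C = (1.310·2.717 + 0.02540·24.60)/1.335 = 3.133 mg/L.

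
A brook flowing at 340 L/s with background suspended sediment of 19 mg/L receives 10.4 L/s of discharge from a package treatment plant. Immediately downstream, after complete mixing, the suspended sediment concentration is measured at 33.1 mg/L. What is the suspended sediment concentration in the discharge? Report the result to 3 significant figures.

Mass balance: 340.0·19.00 + 10.40·Cₑ = 350.4·33.10
→ Cₑ = (350.4·33.10 − 340.0·19.00) / 10.40 = 494.1 mg/L.

494 mg/L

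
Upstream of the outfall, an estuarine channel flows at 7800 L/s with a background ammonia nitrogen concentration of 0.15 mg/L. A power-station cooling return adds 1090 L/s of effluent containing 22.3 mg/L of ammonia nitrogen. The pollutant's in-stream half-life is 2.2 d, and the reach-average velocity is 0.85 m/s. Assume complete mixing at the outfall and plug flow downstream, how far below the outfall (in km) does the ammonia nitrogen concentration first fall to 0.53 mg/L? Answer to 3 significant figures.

Flow-weighted average: C = (7800·0.1500 + 1090·22.30) / 8890 = 25480/8890 = 2.866 mg/L.
Half-life 2.2 d → k = ln 2 / 2.2 = 0.3151 d⁻¹.
Set 2.866·exp(−k·t) = 0.53 → t = ln(2.866/0.53)/k = 462800 s = 128.6 h.
Distance = v·t = 0.85·462800 = 393400 m = 393.4 km.

393 km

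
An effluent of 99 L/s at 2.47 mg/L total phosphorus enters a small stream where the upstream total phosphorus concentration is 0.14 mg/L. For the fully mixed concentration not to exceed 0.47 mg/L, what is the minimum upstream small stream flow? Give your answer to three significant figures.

Set C_mix = 0.47: (Q·0.1400 + 99.00·2.470) / (Q + 99.00) = 0.47
→ Q = 99.00·(2.470 − 0.47)/(0.47 − 0.1400) = 600.0 L/s.

600 L/s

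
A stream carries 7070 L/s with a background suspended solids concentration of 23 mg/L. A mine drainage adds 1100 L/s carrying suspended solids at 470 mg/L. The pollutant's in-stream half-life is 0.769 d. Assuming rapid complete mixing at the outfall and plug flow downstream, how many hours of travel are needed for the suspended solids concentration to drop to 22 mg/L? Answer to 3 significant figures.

Mass balance: C = (7070·23.00 + 1100·470.0) / 8170 = 679600/8170 = 83.18 mg/L.
Half-life 0.769 d → k = ln 2 / 0.769 = 0.9014 d⁻¹.
83.18·exp(−k·t) = 22 → t = ln(83.18/22)/k = 127500 s = 35.41 h.

35.4 h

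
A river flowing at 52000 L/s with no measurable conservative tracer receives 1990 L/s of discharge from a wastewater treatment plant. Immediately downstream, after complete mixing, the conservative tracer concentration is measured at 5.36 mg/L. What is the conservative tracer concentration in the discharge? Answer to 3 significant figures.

145 mg/L

Mass balance: 52000·0 + 1990·Cₑ = 53990·5.360
→ Cₑ = (53990·5.360 − 52000·0) / 1990 = 145.4 mg/L.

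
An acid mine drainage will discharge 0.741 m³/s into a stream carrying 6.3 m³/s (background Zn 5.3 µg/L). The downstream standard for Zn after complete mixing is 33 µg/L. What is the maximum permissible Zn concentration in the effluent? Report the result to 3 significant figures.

269 µg/L

At the limit, (Qr·Cr + Qe·Cₑ)/(Qr + Qe) = 33:
Cₑ = (7.041·33 − 6.300·5.300) / 0.7410 = 268.5 µg/L.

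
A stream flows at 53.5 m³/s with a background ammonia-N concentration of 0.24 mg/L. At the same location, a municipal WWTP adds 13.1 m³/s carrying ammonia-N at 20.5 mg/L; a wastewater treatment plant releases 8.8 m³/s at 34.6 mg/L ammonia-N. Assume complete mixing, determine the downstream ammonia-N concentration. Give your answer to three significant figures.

Conservation of mass: C = (53.50·0.2400 + 13.10·20.50 + 8.800·34.60) / 75.40 = 585.9/75.40 = 7.770 mg/L.

7.77 mg/L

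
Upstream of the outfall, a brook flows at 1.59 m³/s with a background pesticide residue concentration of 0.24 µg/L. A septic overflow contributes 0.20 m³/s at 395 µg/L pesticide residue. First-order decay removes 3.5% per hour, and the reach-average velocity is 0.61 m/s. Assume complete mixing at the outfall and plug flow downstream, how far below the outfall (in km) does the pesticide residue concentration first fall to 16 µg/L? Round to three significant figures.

62.8 km

After mixing, C = (1.590·0.2400 + 0.2000·395.0) / 1.790 = 79.38/1.790 = 44.35 µg/L.
3.5%/h lost → k = −ln(1 − 0.035) = 0.03563 h⁻¹.
Set 44.35·exp(−k·t) = 16 → t = ln(44.35/16)/k = 103000 s = 28.61 h.
Distance = v·t = 0.61·103000 = 62840 m = 62.84 km.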